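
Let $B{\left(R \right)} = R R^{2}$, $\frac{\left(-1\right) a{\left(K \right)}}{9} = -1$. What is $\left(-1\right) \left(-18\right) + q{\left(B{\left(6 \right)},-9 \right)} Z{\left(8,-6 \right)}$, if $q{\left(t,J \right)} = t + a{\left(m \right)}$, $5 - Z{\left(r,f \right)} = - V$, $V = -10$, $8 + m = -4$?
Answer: $-1107$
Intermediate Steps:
$m = -12$ ($m = -8 - 4 = -12$)
$a{\left(K \right)} = 9$ ($a{\left(K \right)} = \left(-9\right) \left(-1\right) = 9$)
$B{\left(R \right)} = R^{3}$
$Z{\left(r,f \right)} = -5$ ($Z{\left(r,f \right)} = 5 - \left(-1\right) \left(-10\right) = 5 - 10 = -5$)
$q{\left(t,J \right)} = 9 + t$ ($q{\left(t,J \right)} = t + 9 = 9 + t$)
$\left(-1\right) \left(-18\right) + q{\left(B{\left(6 \right)},-9 \right)} Z{\left(8,-6 \right)} = \left(-1\right) \left(-18\right) + \left(9 + 6^{3}\right) \left(-5\right) = 18 + \left(9 + 216\right) \left(-5\right) = 18 + 225 \left(-5\right) = 18 - 1125 = -1107$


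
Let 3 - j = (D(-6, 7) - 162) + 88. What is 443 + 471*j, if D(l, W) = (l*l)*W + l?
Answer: -79156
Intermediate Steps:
D(l, W) = l + W*l² (D(l, W) = l²*W + l = W*l² + l = l + W*l²)
j = -169 (j = 3 - ((-6*(1 + 7*(-6)) - 162) + 88) = 3 - ((-6*(1 - 42) - 162) + 88) = 3 - ((-6*(-41) - 162) + 88) = 3 - ((246 - 162) + 88) = 3 - (84 + 88) = 3 - 1*172 = 3 - 172 = -169)
443 + 471*j = 443 + 471*(-169) = 443 - 79599 = -79156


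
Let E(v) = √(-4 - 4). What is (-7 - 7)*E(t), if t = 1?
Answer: -28*I*√2 ≈ -39.598*I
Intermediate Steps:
E(v) = 2*I*√2 (E(v) = √(-8) = 2*I*√2)
(-7 - 7)*E(t) = (-7 - 7)*(2*I*√2) = -28*I*√2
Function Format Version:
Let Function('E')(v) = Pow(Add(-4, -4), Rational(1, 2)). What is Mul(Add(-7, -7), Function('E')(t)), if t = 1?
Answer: Mul(-28, I, Pow(2, Rational(1, 2))) ≈ Mul(-39.598, I)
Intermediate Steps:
Function('E')(v) = Mul(2, I, Pow(2, Rational(1, 2))) (Function('E')(v) = Pow(-8, Rational(1, 2)) = Mul(2, I, Pow(2, Rational(1, 2))))
Mul(Add(-7, -7), Function('E')(t)) = Mul(Add(-7, -7), Mul(2, I, Pow(2, Rational(1, 2)))) = Mul(-14, Mul(2, I, Pow(2, Rational(1, 2)))) = Mul(-28, I, Pow(2, Rational(1, 2)))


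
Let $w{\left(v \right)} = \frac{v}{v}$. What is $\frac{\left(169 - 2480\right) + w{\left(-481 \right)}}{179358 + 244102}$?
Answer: $- \frac{231}{42346} \approx -0.0054551$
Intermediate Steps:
$w{\left(v \right)} = 1$
$\frac{\left(169 - 2480\right) + w{\left(-481 \right)}}{179358 + 244102} = \frac{\left(169 - 2480\right) + 1}{179358 + 244102} = \frac{\left(169 - 2480\right) + 1}{423460} = \left(-2311 + 1\right) \frac{1}{423460} = \left(-2310\right) \frac{1}{423460} = - \frac{231}{42346}$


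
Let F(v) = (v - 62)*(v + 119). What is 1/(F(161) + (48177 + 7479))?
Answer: 1/83376 ≈ 1.1994e-5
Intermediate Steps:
F(v) = (-62 + v)*(119 + v)
1/(F(161) + (48177 + 7479)) = 1/((-7378 + 161**2 + 57*161) + (48177 + 7479)) = 1/((-7378 + 25921 + 9177) + 55656) = 1/(27720 + 55656) = 1/83376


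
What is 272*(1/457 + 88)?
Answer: 10939024/457 ≈ 23937.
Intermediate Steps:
272*(1/457 + 88) = 272*(40217/457) = 10939024/457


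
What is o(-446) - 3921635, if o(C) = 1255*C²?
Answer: 245717945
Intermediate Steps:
o(-446) - 3921635 = 1255*(-446)² - 3921635 = 1255*198916 - 3921635 = 249639580 - 3921635 = 245717945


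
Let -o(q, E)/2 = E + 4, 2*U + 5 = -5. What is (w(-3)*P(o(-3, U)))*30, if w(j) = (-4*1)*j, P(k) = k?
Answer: 720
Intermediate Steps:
U = -5 (U = -5/2 + (½)*(-5) = -5/2 - 5/2 = -5)
o(q, E) = -8 - 2*E (o(q, E) = -2*(E + 4) = -2*(4 + E) = -8 - 2*E)
w(j) = -4*j
(w(-3)*P(o(-3, U)))*30 = ((-4*(-3))*(-8 - 2*(-5)))*30 = (12*(-8 + 10))*30 = (12*2)*30 = 24*30 = 720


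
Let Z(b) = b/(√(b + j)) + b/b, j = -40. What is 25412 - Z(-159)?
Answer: 25411 - 159*I*√199/199 ≈ 25411.0 - 11.271*I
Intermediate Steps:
Z(b) = 1 + b/√(-40 + b) (Z(b) = b/(√(b - 40)) + b/b = b/(√(-40 + b)) + 1 = b/√(-40 + b) + 1 = 1 + b/√(-40 + b))
25412 - Z(-159) = 25412 - (1 - 159/√(-40 - 159)) = 25412 - (1 - (-159)*I*√199/199) = 25412 - (1 + 159*I*√199/199) = 25412 + (-1 - 159*I*√199/199) = 25411 - 159*I*√199/199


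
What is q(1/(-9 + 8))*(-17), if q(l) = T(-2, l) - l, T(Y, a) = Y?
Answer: 17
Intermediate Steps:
q(l) = -2 - l
q(1/(-9 + 8))*(-17) = (-2 - 1/(-9 + 8))*(-17) = (-2 - 1/(-1))*(-17) = (-2 - 1*(-1))*(-17) = (-2 + 1)*(-17) = -1*(-17) = 17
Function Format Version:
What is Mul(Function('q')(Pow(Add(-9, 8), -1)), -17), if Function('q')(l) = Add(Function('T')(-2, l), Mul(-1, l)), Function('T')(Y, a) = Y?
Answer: 17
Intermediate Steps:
Function('q')(l) = Add(-2, Mul(-1, l))
Mul(Function('q')(Pow(Add(-9, 8), -1)), -17) = Mul(Add(-2, Mul(-1, Pow(Add(-9, 8), -1))), -17) = Mul(Add(-2, Mul(-1, Pow(-1, -1))), -17) = Mul(Add(-2, Mul(-1, -1)), -17) = Mul(Add(-2, 1), -17) = Mul(-1, -17) = 17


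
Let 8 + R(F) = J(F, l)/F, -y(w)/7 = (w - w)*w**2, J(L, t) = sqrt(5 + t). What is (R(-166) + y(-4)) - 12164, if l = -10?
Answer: -12172 - I*sqrt(5)/166 ≈ -12172.0 - 0.01347*I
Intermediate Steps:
y(w) = 0 (y(w) = -7*(w - w)*w**2 = -0*w**2 = -7*0 = 0)
R(F) = -8 + I*sqrt(5)/F (R(F) = -8 + sqrt(5 - 10)/F = -8 + sqrt(-5)/F = -8 + (I*sqrt(5))/F = -8 + I*sqrt(5)/F)
(R(-166) + y(-4)) - 12164 = ((-8 + I*sqrt(5)/(-166)) + 0) - 12164 = ((-8 + I*sqrt(5)*(-1/166)) + 0) - 12164 = ((-8 - I*sqrt(5)/166) + 0) - 12164 = (-8 - I*sqrt(5)/166) - 12164 = -12172 - I*sqrt(5)/166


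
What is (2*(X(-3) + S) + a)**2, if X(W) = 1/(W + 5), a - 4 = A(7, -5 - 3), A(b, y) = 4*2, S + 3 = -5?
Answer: 9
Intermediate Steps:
S = -8 (S = -3 - 5 = -8)
A(b, y) = 8
a = 12 (a = 4 + 8 = 12)
X(W) = 1/(5 + W)
(2*(X(-3) + S) + a)**2 = (2*(1/(5 - 3) - 8) + 12)**2 = (2*(1/2 - 8) + 12)**2 = (2*(-15/2) + 12)**2 = (-15 + 12)**2 = (-3)**2 = 9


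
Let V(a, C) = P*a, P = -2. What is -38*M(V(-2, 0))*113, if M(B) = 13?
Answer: -55822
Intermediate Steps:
V(a, C) = -2*a
-38*M(V(-2, 0))*113 = -38*13*113 = -494*113 = -55822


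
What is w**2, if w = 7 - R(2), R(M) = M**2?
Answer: 9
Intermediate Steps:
w = 3 (w = 7 - 1*2**2 = 7 - 1*4 = 7 - 4 = 3)
w**2 = 3**2 = 9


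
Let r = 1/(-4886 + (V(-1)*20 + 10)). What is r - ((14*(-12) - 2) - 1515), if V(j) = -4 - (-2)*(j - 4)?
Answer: 8687859/5156 ≈ 1685.0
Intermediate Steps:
V(j) = -12 + 2*j (V(j) = -4 - (-2)*(-4 + j) = -4 - (8 - 2*j) = -4 + (-8 + 2*j) = -12 + 2*j)
r = -1/5156 (r = 1/(-4886 + ((-12 + 2*(-1))*20 + 10)) = 1/(-4886 + ((-12 - 2)*20 + 10)) = 1/(-4886 + (-14*20 + 10)) = 1/(-4886 + (-280 + 10)) = 1/(-4886 - 270) = 1/(-5156) = -1/5156 ≈ -0.00019395)
r - ((14*(-12) - 2) - 1515) = -1/5156 - ((14*(-12) - 2) - 1515) = -1/5156 - ((-168 - 2) - 1515) = -1/5156 - (-170 - 1515) = -1/5156 - 1*(-1685) = -1/5156 + 1685 = 8687859/5156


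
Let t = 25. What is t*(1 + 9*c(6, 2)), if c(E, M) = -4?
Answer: -875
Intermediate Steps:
t*(1 + 9*c(6, 2)) = 25*(1 + 9*(-4)) = 25*(1 - 36) = 25*(-35) = -875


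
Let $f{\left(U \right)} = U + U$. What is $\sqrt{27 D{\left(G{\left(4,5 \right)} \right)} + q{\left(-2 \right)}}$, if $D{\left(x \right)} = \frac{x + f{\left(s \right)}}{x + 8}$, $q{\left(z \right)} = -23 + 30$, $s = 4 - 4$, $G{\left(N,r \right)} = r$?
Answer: $\frac{\sqrt{2938}}{13} \approx 4.1695$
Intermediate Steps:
$s = 0$
$f{\left(U \right)} = 2 U$
$q{\left(z \right)} = 7$
$D{\left(x \right)} = \frac{x}{8 + x}$ ($D{\left(x \right)} = \frac{x + 2 \cdot 0}{x + 8} = \frac{x + 0}{8 + x} = \frac{x}{8 + x}$)
$\sqrt{27 D{\left(G{\left(4,5 \right)} \right)} + q{\left(-2 \right)}} = \sqrt{27 \frac{5}{8 + 5} + 7} = \sqrt{27 \cdot \frac{5}{13} + 7} = \sqrt{\frac{135}{13} + 7} = \sqrt{\frac{226}{13}} = \frac{\sqrt{2938}}{13}$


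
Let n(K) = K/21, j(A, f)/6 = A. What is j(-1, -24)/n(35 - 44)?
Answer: 14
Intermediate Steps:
j(A, f) = 6*A
n(K) = K/21 (n(K) = K*(1/21) = K/21)
j(-1, -24)/n(35 - 44) = (6*(-1))/(((35 - 44)/21)) = -6/((1/21)*(-9)) = -6/(-3/7) = -6*(-7/3) = 14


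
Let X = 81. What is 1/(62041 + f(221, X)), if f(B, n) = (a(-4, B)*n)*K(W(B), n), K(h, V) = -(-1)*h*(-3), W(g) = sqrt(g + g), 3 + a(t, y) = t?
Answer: 8863/367171777 - 243*sqrt(442)/367171777 ≈ 1.0225e-5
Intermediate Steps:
a(t, y) = -3 + t
W(g) = sqrt(2)*sqrt(g) (W(g) = sqrt(2*g) = sqrt(2)*sqrt(g))
K(h, V) = -3*h (K(h, V) = h*(-3) = -3*h)
f(B, n) = 21*n*sqrt(2)*sqrt(B) (f(B, n) = ((-3 - 4)*n)*(-3*sqrt(2)*sqrt(B)) = (-7*n)*(-3*sqrt(2)*sqrt(B)) = 21*n*sqrt(2)*sqrt(B))
1/(62041 + f(221, X)) = 1/(62041 + 21*81*sqrt(2)*sqrt(221)) = 1/(62041 + 1701*sqrt(442))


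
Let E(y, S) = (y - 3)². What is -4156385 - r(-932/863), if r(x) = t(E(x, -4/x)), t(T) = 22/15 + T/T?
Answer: -62345812/15 ≈ -4.1564e+6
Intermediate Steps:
E(y, S) = (-3 + y)²
t(T) = 37/15 (t(T) = 22*(1/15) + 1 = 22/15 + 1 = 37/15)
r(x) = 37/15
-4156385 - r(-932/863) = -4156385 - 1*37/15 = -4156385 - 37/15 = -62345812/15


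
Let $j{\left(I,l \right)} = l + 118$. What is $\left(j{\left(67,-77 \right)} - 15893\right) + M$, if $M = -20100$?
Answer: $-35952$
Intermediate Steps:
$j{\left(I,l \right)} = 118 + l$
$\left(j{\left(67,-77 \right)} - 15893\right) + M = \left(\left(118 - 77\right) - 15893\right) - 20100 = \left(41 - 15893\right) - 20100 = -15852 - 20100 = -35952$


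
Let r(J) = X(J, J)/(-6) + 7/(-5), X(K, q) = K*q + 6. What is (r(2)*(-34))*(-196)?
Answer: -306544/15 ≈ -20436.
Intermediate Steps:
X(K, q) = 6 + K*q
r(J) = -12/5 - J²/6 (r(J) = (6 + J*J)/(-6) + 7/(-5) = (6 + J²)*(-⅙) + 7*(-⅕) = (-1 - J²/6) - 7/5 = -12/5 - J²/6)
(r(2)*(-34))*(-196) = ((-12/5 - ⅙*2²)*(-34))*(-196) = ((-12/5 - ⅙*4)*(-34))*(-196) = ((-12/5 - ⅔)*(-34))*(-196) = -46/15*(-34)*(-196) = (1564/15)*(-196) = -306544/15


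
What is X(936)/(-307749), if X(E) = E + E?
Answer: -48/7891 ≈ -0.0060829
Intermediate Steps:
X(E) = 2*E
X(936)/(-307749) = (2*936)/(-307749) = 1872*(-1/307749) = -48/7891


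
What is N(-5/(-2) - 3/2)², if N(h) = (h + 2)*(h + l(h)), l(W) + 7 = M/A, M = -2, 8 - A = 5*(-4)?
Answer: 65025/196 ≈ 331.76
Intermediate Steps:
A = 28 (A = 8 - 5*(-4) = 8 - 1*(-20) = 8 + 20 = 28)
l(W) = -99/14 (l(W) = -7 - 2/28 = -7 - 2*1/28 = -7 - 1/14 = -99/14)
N(h) = (2 + h)*(-99/14 + h) (N(h) = (h + 2)*(h - 99/14) = (2 + h)*(-99/14 + h))
N(-5/(-2) - 3/2)² = (-99/7 + (-5/(-2) - 3/2)² - 71*(-5/(-2) - 3/2)/14)² = (-99/7 + (-5*(-½) - 3*½)² - 71*(-5*(-½) - 3*½)/14)² = (-99/7 + (5/2 - 3/2)² - 71*(5/2 - 3/2)/14)² = (-99/7 + 1² - 71/14*1)² = (-99/7 + 1 - 71/14)² = (-255/14)² = 65025/196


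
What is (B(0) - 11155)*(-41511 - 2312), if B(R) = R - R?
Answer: 488845565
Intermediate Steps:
B(R) = 0
(B(0) - 11155)*(-41511 - 2312) = (0 - 11155)*(-41511 - 2312) = -11155*(-43823) = 488845565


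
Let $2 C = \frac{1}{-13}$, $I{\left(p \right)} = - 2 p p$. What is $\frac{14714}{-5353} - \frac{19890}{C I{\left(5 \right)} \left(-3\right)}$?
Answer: $\frac{92201444}{26765} \approx 3444.9$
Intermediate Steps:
$I{\left(p \right)} = - 2 p^{2}$
$C = - \frac{1}{26}$ ($C = \frac{1}{2 \left(-13\right)} = \frac{1}{2} \left(- \frac{1}{13}\right) = - \frac{1}{26} \approx -0.038462$)
$\frac{14714}{-5353} - \frac{19890}{C I{\left(5 \right)} \left(-3\right)} = \frac{14714}{-5353} - \frac{19890}{- \frac{\left(-2\right) 5^{2}}{26} \left(-3\right)} = 14714 \left(- \frac{1}{5353}\right) - \frac{19890}{- \frac{\left(-2\right) 25}{26} \left(-3\right)} = - \frac{14714}{5353} - \frac{19890}{\left(- \frac{1}{26}\right) \left(-50\right) \left(-3\right)} = - \frac{14714}{5353} - \frac{19890}{\frac{25}{13} \left(-3\right)} = - \frac{14714}{5353} - \frac{19890}{- \frac{75}{13}} = - \frac{14714}{5353} - - \frac{17238}{5} = - \frac{14714}{5353} + \frac{17238}{5} = \frac{92201444}{26765}$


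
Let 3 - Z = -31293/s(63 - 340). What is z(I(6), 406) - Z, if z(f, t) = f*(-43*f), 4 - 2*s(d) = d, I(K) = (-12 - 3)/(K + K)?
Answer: -1316939/4496 ≈ -292.91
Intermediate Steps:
I(K) = -15/(2*K) (I(K) = -15*1/(2*K) = -15/(2*K))
s(d) = 2 - d/2
Z = 63429/281 (Z = 3 - (-31293)/(2 - (63 - 340)/2) = 3 - (-31293)/(2 - ½*(-277)) = 3 - (-31293)/(2 + 277/2) = 3 - (-31293)/281/2 = 3 - (-31293)*2/281 = 3 - 1*(-62586/281) = 3 + 62586/281 = 63429/281 ≈ 225.73)
z(f, t) = -43*f²
z(I(6), 406) - Z = -43*(-15/2/6)² - 1*63429/281 = -43*(-15/2*⅙)² - 63429/281 = -43*(-5/4)² - 63429/281 = -43*25/16 - 63429/281 = -1075/16 - 63429/281 = -1316939/4496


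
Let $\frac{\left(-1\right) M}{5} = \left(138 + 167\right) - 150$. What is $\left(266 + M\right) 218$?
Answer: $-110962$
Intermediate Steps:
$M = -775$ ($M = - 5 \left(\left(138 + 167\right) - 150\right) = - 5 \left(305 - 150\right) = \left(-5\right) 155 = -775$)
$\left(266 + M\right) 218 = \left(266 - 775\right) 218 = \left(-509\right) 218 = -110962$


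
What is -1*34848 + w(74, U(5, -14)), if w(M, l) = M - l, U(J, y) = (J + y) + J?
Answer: -34770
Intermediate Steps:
U(J, y) = y + 2*J
-1*34848 + w(74, U(5, -14)) = -1*34848 + (74 - (-14 + 2*5)) = -34848 + (74 - (-14 + 10)) = -34848 + (74 - 1*(-4)) = -34848 + (74 + 4) = -34848 + 78 = -34770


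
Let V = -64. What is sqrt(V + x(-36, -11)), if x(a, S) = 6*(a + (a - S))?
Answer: I*sqrt(430) ≈ 20.736*I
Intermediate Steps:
x(a, S) = -6*S + 12*a (x(a, S) = 6*(-S + 2*a) = -6*S + 12*a)
sqrt(V + x(-36, -11)) = sqrt(-64 + (-6*(-11) + 12*(-36))) = sqrt(-64 + (66 - 432)) = sqrt(-64 - 366) = sqrt(-430) = I*sqrt(430)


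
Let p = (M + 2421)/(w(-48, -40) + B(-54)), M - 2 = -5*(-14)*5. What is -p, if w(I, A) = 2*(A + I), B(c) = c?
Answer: 2773/230 ≈ 12.057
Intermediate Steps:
w(I, A) = 2*A + 2*I
M = 352 (M = 2 - 5*(-14)*5 = 2 + 70*5 = 2 + 350 = 352)
p = -2773/230 (p = (352 + 2421)/((2*(-40) + 2*(-48)) - 54) = 2773/((-80 - 96) - 54) = 2773/(-176 - 54) = 2773/(-230) = 2773*(-1/230) = -2773/230 ≈ -12.057)
-p = -1*(-2773/230) = 2773/230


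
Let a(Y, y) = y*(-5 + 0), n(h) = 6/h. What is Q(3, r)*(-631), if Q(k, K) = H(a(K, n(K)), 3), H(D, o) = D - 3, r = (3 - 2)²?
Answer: 20823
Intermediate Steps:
r = 1 (r = 1² = 1)
a(Y, y) = -5*y (a(Y, y) = y*(-5) = -5*y)
H(D, o) = -3 + D
Q(k, K) = -3 - 30/K
Q(3, r)*(-631) = (-3 - 30/1)*(-631) = (-3 - 30*1)*(-631) = (-3 - 30)*(-631) = -33*(-631) = 20823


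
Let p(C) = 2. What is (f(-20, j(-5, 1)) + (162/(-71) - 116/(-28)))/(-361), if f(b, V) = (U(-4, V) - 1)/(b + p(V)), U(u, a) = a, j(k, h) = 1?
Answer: -925/179417 ≈ -0.0051556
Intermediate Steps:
f(b, V) = (-1 + V)/(2 + b) (f(b, V) = (V - 1)/(b + 2) = (-1 + V)/(2 + b))
(f(-20, j(-5, 1)) + (162/(-71) - 116/(-28)))/(-361) = ((-1 + 1)/(2 - 20) + (162/(-71) - 116/(-28)))/(-361) = -(0/(-18) + (162*(-1/71) - 116*(-1/28)))/361 = -(-1/18*0 + (-162/71 + 29/7))/361 = -(0 + 925/497)/361 = -1/361*925/497 = -925/179417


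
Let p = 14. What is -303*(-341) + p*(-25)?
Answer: 102973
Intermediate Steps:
-303*(-341) + p*(-25) = -303*(-341) + 14*(-25) = 103323 - 350 = 102973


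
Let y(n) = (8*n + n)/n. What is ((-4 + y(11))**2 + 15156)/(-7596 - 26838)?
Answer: -15181/34434 ≈ -0.44087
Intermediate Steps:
y(n) = 9 (y(n) = (9*n)/n = 9)
((-4 + y(11))**2 + 15156)/(-7596 - 26838) = ((-4 + 9)**2 + 15156)/(-7596 - 26838) = (5**2 + 15156)/(-34434) = (25 + 15156)*(-1/34434) = 15181*(-1/34434) = -15181/34434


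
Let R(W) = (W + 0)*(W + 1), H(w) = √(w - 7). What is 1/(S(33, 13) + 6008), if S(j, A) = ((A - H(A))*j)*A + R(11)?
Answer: 11717/136183843 + 429*√6/136183843 ≈ 9.3754e-5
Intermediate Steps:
H(w) = √(-7 + w)
R(W) = W*(1 + W)
S(j, A) = 132 + A*j*(A - √(-7 + A)) (S(j, A) = ((A - √(-7 + A))*j)*A + 11*(1 + 11) = (j*(A - √(-7 + A)))*A + 11*12 = A*j*(A - √(-7 + A)) + 132 = 132 + A*j*(A - √(-7 + A)))
1/(S(33, 13) + 6008) = 1/((132 + 33*13² - 1*13*33*√(-7 + 13)) + 6008) = 1/((132 + 33*169 - 1*13*33*√6) + 6008) = 1/((132 + 5577 - 429*√6) + 6008) = 1/((5709 - 429*√6) + 6008) = 1/(11717 - 429*√6)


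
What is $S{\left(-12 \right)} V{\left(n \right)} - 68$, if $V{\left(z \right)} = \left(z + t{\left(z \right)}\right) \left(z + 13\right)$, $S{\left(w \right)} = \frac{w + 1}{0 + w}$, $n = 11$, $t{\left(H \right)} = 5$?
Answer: $284$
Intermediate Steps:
$S{\left(w \right)} = \frac{1 + w}{w}$
$V{\left(z \right)} = \left(5 + z\right) \left(13 + z\right)$ ($V{\left(z \right)} = \left(z + 5\right) \left(z + 13\right) = \left(5 + z\right) \left(13 + z\right)$)
$S{\left(-12 \right)} V{\left(n \right)} - 68 = \frac{1 - 12}{-12} \left(65 + 11^{2} + 18 \cdot 11\right) - 68 = \left(- \frac{1}{12}\right) \left(-11\right) \left(65 + 121 + 198\right) - 68 = \frac{11}{12} \cdot 384 - 68 = 352 - 68 = 284$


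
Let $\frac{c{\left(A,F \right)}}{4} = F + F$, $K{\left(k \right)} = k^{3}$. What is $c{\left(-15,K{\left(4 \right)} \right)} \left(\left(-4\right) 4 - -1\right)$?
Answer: $-7680$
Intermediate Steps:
$c{\left(A,F \right)} = 8 F$ ($c{\left(A,F \right)} = 4 \left(F + F\right) = 4 \cdot 2 F = 8 F$)
$c{\left(-15,K{\left(4 \right)} \right)} \left(\left(-4\right) 4 - -1\right) = 8 \cdot 4^{3} \left(\left(-4\right) 4 - -1\right) = 8 \cdot 64 \left(-16 + 1\right) = 512 \left(-15\right) = -7680$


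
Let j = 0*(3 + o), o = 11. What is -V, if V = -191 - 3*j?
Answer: 191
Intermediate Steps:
j = 0 (j = 0*(3 + 11) = 0*14 = 0)
V = -191 (V = -191 - 3*0 = -191 + 0 = -191)
-V = -1*(-191) = 191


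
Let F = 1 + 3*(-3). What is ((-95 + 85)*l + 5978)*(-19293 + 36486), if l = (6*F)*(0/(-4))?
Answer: 102779754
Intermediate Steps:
F = -8 (F = 1 - 9 = -8)
l = 0 (l = (6*(-8))*(0/(-4)) = -0*(-1)/4 = -48*0 = 0)
((-95 + 85)*l + 5978)*(-19293 + 36486) = ((-95 + 85)*0 + 5978)*(-19293 + 36486) = (-10*0 + 5978)*17193 = (0 + 5978)*17193 = 5978*17193 = 102779754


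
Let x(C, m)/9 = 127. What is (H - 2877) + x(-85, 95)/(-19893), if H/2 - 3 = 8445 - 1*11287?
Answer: -56728586/6631 ≈ -8555.1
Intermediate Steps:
x(C, m) = 1143 (x(C, m) = 9*127 = 1143)
H = -5678 (H = 6 + 2*(8445 - 1*11287) = 6 + 2*(8445 - 11287) = 6 + 2*(-2842) = 6 - 5684 = -5678)
(H - 2877) + x(-85, 95)/(-19893) = (-5678 - 2877) + 1143/(-19893) = -8555 + 1143*(-1/19893) = -8555 - 381/6631 = -56728586/6631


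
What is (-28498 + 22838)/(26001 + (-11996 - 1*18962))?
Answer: 5660/4957 ≈ 1.1418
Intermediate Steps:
(-28498 + 22838)/(26001 + (-11996 - 1*18962)) = -5660/(26001 + (-11996 - 18962)) = -5660/(26001 - 30958) = -5660/(-4957) = -5660*(-1/4957) = 5660/4957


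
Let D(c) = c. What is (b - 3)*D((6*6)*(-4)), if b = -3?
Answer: 864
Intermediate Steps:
(b - 3)*D((6*6)*(-4)) = (-3 - 3)*((6*6)*(-4)) = -216*(-4) = -6*(-144) = 864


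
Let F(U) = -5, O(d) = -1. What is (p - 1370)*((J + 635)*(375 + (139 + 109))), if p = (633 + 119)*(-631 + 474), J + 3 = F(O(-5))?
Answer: -46653428514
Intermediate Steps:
J = -8 (J = -3 - 5 = -8)
p = -118064 (p = 752*(-157) = -118064)
(p - 1370)*((J + 635)*(375 + (139 + 109))) = (-118064 - 1370)*((-8 + 635)*(375 + (139 + 109))) = -74885118*(375 + 248) = -74885118*623 = -119434*390621 = -46653428514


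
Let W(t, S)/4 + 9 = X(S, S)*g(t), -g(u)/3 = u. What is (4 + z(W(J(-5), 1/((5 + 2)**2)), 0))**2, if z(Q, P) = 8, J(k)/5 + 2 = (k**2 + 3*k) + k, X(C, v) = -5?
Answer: 144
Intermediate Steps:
g(u) = -3*u
J(k) = -10 + 5*k**2 + 20*k (J(k) = -10 + 5*((k**2 + 3*k) + k) = -10 + 5*(k**2 + 4*k) = -10 + (5*k**2 + 20*k) = -10 + 5*k**2 + 20*k)
W(t, S) = -36 + 60*t (W(t, S) = -36 + 4*(-(-15)*t) = -36 + 4*(15*t) = -36 + 60*t)
(4 + z(W(J(-5), 1/((5 + 2)**2)), 0))**2 = (4 + 8)**2 = 12**2 = 144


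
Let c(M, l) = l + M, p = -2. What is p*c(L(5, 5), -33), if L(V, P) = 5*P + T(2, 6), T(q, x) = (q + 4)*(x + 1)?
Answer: -68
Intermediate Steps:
T(q, x) = (1 + x)*(4 + q) (T(q, x) = (4 + q)*(1 + x) = (1 + x)*(4 + q))
L(V, P) = 42 + 5*P (L(V, P) = 5*P + (4 + 2 + 4*6 + 2*6) = 5*P + (4 + 2 + 24 + 12) = 5*P + 42 = 42 + 5*P)
c(M, l) = M + l
p*c(L(5, 5), -33) = -2*((42 + 5*5) - 33) = -2*((42 + 25) - 33) = -2*(67 - 33) = -2*34 = -68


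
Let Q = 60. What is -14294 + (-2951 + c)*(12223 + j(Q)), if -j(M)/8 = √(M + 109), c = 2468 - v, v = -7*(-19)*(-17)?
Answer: 21533288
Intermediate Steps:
v = -2261 (v = 133*(-17) = -2261)
c = 4729 (c = 2468 - 1*(-2261) = 2468 + 2261 = 4729)
j(M) = -8*√(109 + M) (j(M) = -8*√(M + 109) = -8*√(109 + M))
-14294 + (-2951 + c)*(12223 + j(Q)) = -14294 + (-2951 + 4729)*(12223 - 8*√(109 + 60)) = -14294 + 1778*(12223 - 8*√169) = -14294 + 1778*(12223 - 8*13) = -14294 + 1778*(12223 - 104) = -14294 + 1778*12119 = -14294 + 21547582 = 21533288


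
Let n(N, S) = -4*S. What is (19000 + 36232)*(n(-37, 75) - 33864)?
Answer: -1886946048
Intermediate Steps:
(19000 + 36232)*(n(-37, 75) - 33864) = (19000 + 36232)*(-4*75 - 33864) = 55232*(-300 - 33864) = 55232*(-34164) = -1886946048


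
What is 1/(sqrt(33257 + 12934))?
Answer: sqrt(46191)/46191 ≈ 0.0046529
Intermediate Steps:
1/(sqrt(33257 + 12934)) = 1/(sqrt(46191)) = sqrt(46191)/46191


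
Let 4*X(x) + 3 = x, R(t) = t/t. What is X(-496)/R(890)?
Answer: -499/4 ≈ -124.75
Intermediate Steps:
R(t) = 1
X(x) = -¾ + x/4
X(-496)/R(890) = (-¾ + (¼)*(-496))/1 = (-¾ - 124)*1 = -499/4*1 = -499/4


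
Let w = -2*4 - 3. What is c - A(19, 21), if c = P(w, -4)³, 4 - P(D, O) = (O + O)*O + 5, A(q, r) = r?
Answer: -35958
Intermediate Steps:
w = -11 (w = -8 - 3 = -11)
P(D, O) = -1 - 2*O² (P(D, O) = 4 - ((O + O)*O + 5) = 4 - ((2*O)*O + 5) = 4 - (2*O² + 5) = 4 - (5 + 2*O²) = 4 + (-5 - 2*O²) = -1 - 2*O²)
c = -35937 (c = (-1 - 2*(-4)²)³ = (-1 - 2*16)³ = (-1 - 32)³ = (-33)³ = -35937)
c - A(19, 21) = -35937 - 1*21 = -35937 - 21 = -35958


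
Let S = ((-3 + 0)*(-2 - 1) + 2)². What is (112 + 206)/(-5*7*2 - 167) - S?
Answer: -9665/79 ≈ -122.34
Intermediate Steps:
S = 121 (S = (-3*(-3) + 2)² = (9 + 2)² = 11² = 121)
(112 + 206)/(-5*7*2 - 167) - S = (112 + 206)/(-5*7*2 - 167) - 1*121 = 318/(-35*2 - 167) - 121 = 318/(-70 - 167) - 121 = 318/(-237) - 121 = 318*(-1/237) - 121 = -106/79 - 121 = -9665/79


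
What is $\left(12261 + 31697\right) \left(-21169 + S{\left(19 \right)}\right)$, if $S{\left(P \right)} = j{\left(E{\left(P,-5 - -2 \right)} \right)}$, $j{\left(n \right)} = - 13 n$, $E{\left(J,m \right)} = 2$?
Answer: $-931689810$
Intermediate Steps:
$S{\left(P \right)} = -26$ ($S{\left(P \right)} = \left(-13\right) 2 = -26$)
$\left(12261 + 31697\right) \left(-21169 + S{\left(19 \right)}\right) = \left(12261 + 31697\right) \left(-21169 - 26\right) = 43958 \left(-21195\right) = -931689810$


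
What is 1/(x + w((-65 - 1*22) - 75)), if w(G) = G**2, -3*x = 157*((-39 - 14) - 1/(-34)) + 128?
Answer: 102/2955293 ≈ 3.4514e-5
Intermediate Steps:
x = 278405/102 (x = -(157*((-39 - 14) - 1/(-34)) + 128)/3 = -(157*(-53 - 1*(-1/34)) + 128)/3 = -(157*(-53 + 1/34) + 128)/3 = -(157*(-1801/34) + 128)/3 = -(-282757/34 + 128)/3 = -1/3*(-278405/34) = 278405/102 ≈ 2729.5)
1/(x + w((-65 - 1*22) - 75)) = 1/(278405/102 + ((-65 - 1*22) - 75)**2) = 1/(278405/102 + ((-65 - 22) - 75)**2) = 1/(278405/102 + (-87 - 75)**2) = 1/(278405/102 + (-162)**2) = 1/(278405/102 + 26244) = 1/(2955293/102) = 102/2955293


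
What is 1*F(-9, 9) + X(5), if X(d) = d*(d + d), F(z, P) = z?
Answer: 41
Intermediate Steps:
X(d) = 2*d² (X(d) = d*(2*d) = 2*d²)
1*F(-9, 9) + X(5) = 1*(-9) + 2*5² = -9 + 2*25 = -9 + 50 = 41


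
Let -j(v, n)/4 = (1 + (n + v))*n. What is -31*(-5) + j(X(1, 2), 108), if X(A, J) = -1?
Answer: -46501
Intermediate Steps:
j(v, n) = -4*n*(1 + n + v) (j(v, n) = -4*(1 + (n + v))*n = -4*(1 + n + v)*n = -4*n*(1 + n + v))
-31*(-5) + j(X(1, 2), 108) = -31*(-5) - 4*108*(1 + 108 - 1) = 155 - 4*108*108 = 155 - 46656 = -46501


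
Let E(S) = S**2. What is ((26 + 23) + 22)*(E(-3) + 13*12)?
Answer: 11715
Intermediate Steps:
((26 + 23) + 22)*(E(-3) + 13*12) = ((26 + 23) + 22)*((-3)**2 + 13*12) = (49 + 22)*(9 + 156) = 71*165 = 11715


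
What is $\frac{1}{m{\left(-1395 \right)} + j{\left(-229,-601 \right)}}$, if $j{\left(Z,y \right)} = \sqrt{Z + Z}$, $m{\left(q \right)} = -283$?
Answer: $- \frac{283}{80547} - \frac{i \sqrt{458}}{80547} \approx -0.0035135 - 0.0002657 i$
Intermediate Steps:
$j{\left(Z,y \right)} = \sqrt{2} \sqrt{Z}$ ($j{\left(Z,y \right)} = \sqrt{2 Z} = \sqrt{2} \sqrt{Z}$)
$\frac{1}{m{\left(-1395 \right)} + j{\left(-229,-601 \right)}} = \frac{1}{-283 + \sqrt{2} \sqrt{-229}} = \frac{1}{-283 + \sqrt{2} i \sqrt{229}} = \frac{1}{-283 + i \sqrt{458}}$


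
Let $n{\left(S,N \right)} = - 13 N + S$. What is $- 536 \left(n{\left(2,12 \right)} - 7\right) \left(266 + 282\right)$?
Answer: $47290208$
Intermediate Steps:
$n{\left(S,N \right)} = S - 13 N$
$- 536 \left(n{\left(2,12 \right)} - 7\right) \left(266 + 282\right) = - 536 \left(\left(2 - 156\right) - 7\right) \left(266 + 282\right) = - 536 \left(\left(2 - 156\right) - 7\right) 548 = - 536 \left(-154 - 7\right) 548 = - 536 \left(\left(-161\right) 548\right) = \left(-536\right) \left(-88228\right) = 47290208$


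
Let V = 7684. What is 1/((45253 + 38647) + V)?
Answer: 1/91584 ≈ 1.0919e-5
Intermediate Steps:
1/((45253 + 38647) + V) = 1/((45253 + 38647) + 7684) = 1/(83900 + 7684) = 1/91584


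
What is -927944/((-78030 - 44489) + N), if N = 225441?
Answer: -463972/51461 ≈ -9.0160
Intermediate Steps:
-927944/((-78030 - 44489) + N) = -927944/((-78030 - 44489) + 225441) = -927944/(-122519 + 225441) = -927944/102922 = -927944*1/102922 = -463972/51461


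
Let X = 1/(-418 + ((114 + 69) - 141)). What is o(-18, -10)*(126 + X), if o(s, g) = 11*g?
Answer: -2605625/188 ≈ -13860.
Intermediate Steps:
X = -1/376 (X = 1/(-418 + (183 - 141)) = 1/(-418 + 42) = 1/(-376) = -1/376 ≈ -0.0026596)
o(-18, -10)*(126 + X) = (11*(-10))*(126 - 1/376) = -110*47375/376 = -2605625/188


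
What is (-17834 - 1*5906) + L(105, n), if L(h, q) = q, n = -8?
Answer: -23748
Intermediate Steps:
(-17834 - 1*5906) + L(105, n) = (-17834 - 1*5906) - 8 = (-17834 - 5906) - 8 = -23740 - 8 = -23748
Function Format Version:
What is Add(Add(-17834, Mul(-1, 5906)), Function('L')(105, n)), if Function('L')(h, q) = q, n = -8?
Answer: -23748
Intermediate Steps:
Add(Add(-17834, Mul(-1, 5906)), Function('L')(105, n)) = Add(Add(-17834, Mul(-1, 5906)), -8) = Add(Add(-17834, -5906), -8) = Add(-23740, -8) = -23748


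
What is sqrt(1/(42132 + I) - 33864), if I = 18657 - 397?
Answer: I*sqrt(30877141544326)/30196 ≈ 184.02*I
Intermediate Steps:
I = 18260
sqrt(1/(42132 + I) - 33864) = sqrt(1/(42132 + 18260) - 33864) = sqrt(1/60392 - 33864) = sqrt(-2045114687/60392) = I*sqrt(30877141544326)/30196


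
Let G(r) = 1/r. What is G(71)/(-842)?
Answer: -1/59782 ≈ -1.6727e-5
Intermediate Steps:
G(71)/(-842) = 1/(71*(-842)) = (1/71)*(-1/842) = -1/59782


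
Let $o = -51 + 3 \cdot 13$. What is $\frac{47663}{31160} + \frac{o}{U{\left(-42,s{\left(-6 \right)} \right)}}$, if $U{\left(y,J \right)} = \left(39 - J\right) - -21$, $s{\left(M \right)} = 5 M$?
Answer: $\frac{26105}{18696} \approx 1.3963$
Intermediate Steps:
$o = -12$ ($o = -51 + 39 = -12$)
$U{\left(y,J \right)} = 60 - J$ ($U{\left(y,J \right)} = \left(39 - J\right) + 21 = 60 - J$)
$\frac{47663}{31160} + \frac{o}{U{\left(-42,s{\left(-6 \right)} \right)}} = \frac{47663}{31160} - \frac{12}{60 - 5 \left(-6\right)} = 47663 \cdot \frac{1}{31160} - \frac{12}{60 - -30} = \frac{47663}{31160} - \frac{12}{60 + 30} = \frac{47663}{31160} - \frac{12}{90} = \frac{47663}{31160} - \frac{2}{15} = \frac{26105}{18696}$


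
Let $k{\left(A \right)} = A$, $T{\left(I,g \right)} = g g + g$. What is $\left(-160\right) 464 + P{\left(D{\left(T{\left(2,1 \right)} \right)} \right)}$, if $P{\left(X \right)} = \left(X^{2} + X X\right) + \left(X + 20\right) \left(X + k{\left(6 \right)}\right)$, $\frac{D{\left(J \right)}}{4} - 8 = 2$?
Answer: $-68280$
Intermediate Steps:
$T{\left(I,g \right)} = g + g^{2}$ ($T{\left(I,g \right)} = g^{2} + g = g + g^{2}$)
$D{\left(J \right)} = 40$ ($D{\left(J \right)} = 32 + 4 \cdot 2 = 32 + 8 = 40$)
$P{\left(X \right)} = 2 X^{2} + \left(6 + X\right) \left(20 + X\right)$ ($P{\left(X \right)} = \left(X^{2} + X X\right) + \left(X + 20\right) \left(X + 6\right) = \left(X^{2} + X^{2}\right) + \left(20 + X\right) \left(6 + X\right) = 2 X^{2} + \left(6 + X\right) \left(20 + X\right)$)
$\left(-160\right) 464 + P{\left(D{\left(T{\left(2,1 \right)} \right)} \right)} = \left(-160\right) 464 + \left(120 + 3 \cdot 40^{2} + 26 \cdot 40\right) = -74240 + \left(120 + 3 \cdot 1600 + 1040\right) = -74240 + \left(120 + 4800 + 1040\right) = -74240 + 5960 = -68280$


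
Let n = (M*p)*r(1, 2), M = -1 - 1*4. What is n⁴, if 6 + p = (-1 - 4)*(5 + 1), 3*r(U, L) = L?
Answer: 207360000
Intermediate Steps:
r(U, L) = L/3
M = -5 (M = -1 - 4 = -5)
p = -36 (p = -6 + (-1 - 4)*(5 + 1) = -6 - 5*6 = -6 - 30 = -36)
n = 120 (n = (-5*(-36))*((⅓)*2) = 180*(⅔) = 120)
n⁴ = 120⁴ = 207360000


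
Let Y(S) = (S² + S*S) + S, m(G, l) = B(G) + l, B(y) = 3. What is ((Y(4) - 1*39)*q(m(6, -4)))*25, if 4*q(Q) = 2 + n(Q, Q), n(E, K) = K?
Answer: -75/4 ≈ -18.750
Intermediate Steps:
m(G, l) = 3 + l
q(Q) = ½ + Q/4 (q(Q) = (2 + Q)/4 = ½ + Q/4)
Y(S) = S + 2*S² (Y(S) = (S² + S²) + S = 2*S² + S = S + 2*S²)
((Y(4) - 1*39)*q(m(6, -4)))*25 = ((4*(1 + 2*4) - 1*39)*(½ + (3 - 4)/4))*25 = ((4*(1 + 8) - 39)*(½ + (¼)*(-1)))*25 = ((4*9 - 39)*(½ - ¼))*25 = ((36 - 39)*(¼))*25 = -3*¼*25 = -¾*25 = -75/4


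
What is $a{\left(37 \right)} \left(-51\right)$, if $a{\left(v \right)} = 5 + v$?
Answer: $-2142$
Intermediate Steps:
$a{\left(37 \right)} \left(-51\right) = \left(5 + 37\right) \left(-51\right) = 42 \left(-51\right) = -2142$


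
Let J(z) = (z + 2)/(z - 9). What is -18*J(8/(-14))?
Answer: 180/67 ≈ 2.6866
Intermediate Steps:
J(z) = (2 + z)/(-9 + z)
-18*J(8/(-14)) = -18*(2 + 8/(-14))/(-9 + 8/(-14)) = -18*(2 + 8*(-1/14))/(-9 + 8*(-1/14)) = -18*(2 - 4/7)/(-9 - 4/7) = -18*10/((-67/7)*7) = -(-126)*10/(67*7) = -18*(-10/67) = 180/67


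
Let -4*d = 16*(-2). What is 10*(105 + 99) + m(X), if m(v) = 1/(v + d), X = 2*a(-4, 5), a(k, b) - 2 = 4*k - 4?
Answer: 57119/28 ≈ 2040.0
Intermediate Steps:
d = 8 (d = -4*(-2) = -1/4*(-32) = 8)
a(k, b) = -2 + 4*k (a(k, b) = 2 + (4*k - 4) = 2 + (-4 + 4*k) = -2 + 4*k)
X = -36 (X = 2*(-2 + 4*(-4)) = 2*(-2 - 16) = 2*(-18) = -36)
m(v) = 1/(8 + v) (m(v) = 1/(v + 8) = 1/(8 + v))
10*(105 + 99) + m(X) = 10*(105 + 99) + 1/(8 - 36) = 10*204 + 1/(-28) = 2040 - 1/28 = 57119/28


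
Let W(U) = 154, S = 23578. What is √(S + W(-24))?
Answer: 2*√5933 ≈ 154.05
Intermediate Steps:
√(S + W(-24)) = √(23578 + 154) = √23732 = 2*√5933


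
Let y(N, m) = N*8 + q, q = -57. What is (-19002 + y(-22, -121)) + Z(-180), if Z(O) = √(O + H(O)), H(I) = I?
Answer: -19235 + 6*I*√10 ≈ -19235.0 + 18.974*I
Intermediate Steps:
y(N, m) = -57 + 8*N (y(N, m) = N*8 - 57 = 8*N - 57 = -57 + 8*N)
Z(O) = √2*√O (Z(O) = √(O + O) = √(2*O) = √2*√O)
(-19002 + y(-22, -121)) + Z(-180) = (-19002 + (-57 + 8*(-22))) + √2*√(-180) = (-19002 + (-57 - 176)) + √2*(6*I*√5) = (-19002 - 233) + 6*I*√10 = -19235 + 6*I*√10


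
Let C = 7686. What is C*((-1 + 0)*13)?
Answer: -99918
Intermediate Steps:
C*((-1 + 0)*13) = 7686*((-1 + 0)*13) = 7686*(-1*13) = 7686*(-13) = -99918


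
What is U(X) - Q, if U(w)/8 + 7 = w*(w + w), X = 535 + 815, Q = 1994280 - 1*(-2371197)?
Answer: 24794467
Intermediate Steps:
Q = 4365477 (Q = 1994280 + 2371197 = 4365477)
X = 1350
U(w) = -56 + 16*w² (U(w) = -56 + 8*(w*(w + w)) = -56 + 8*(w*(2*w)) = -56 + 8*(2*w²) = -56 + 16*w²)
U(X) - Q = (-56 + 16*1350²) - 1*4365477 = (-56 + 16*1822500) - 4365477 = (-56 + 29160000) - 4365477 = 29159944 - 4365477 = 24794467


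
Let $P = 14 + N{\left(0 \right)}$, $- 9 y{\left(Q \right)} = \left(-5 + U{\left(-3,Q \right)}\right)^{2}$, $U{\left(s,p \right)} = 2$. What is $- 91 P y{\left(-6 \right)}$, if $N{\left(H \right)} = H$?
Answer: $1274$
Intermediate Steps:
$y{\left(Q \right)} = -1$ ($y{\left(Q \right)} = - \frac{\left(-5 + 2\right)^{2}}{9} = - \frac{\left(-3\right)^{2}}{9} = \left(- \frac{1}{9}\right) 9 = -1$)
$P = 14$ ($P = 14 + 0 = 14$)
$- 91 P y{\left(-6 \right)} = \left(-91\right) 14 \left(-1\right) = \left(-1274\right) \left(-1\right) = 1274$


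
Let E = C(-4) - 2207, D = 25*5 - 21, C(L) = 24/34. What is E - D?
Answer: -39275/17 ≈ -2310.3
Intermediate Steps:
C(L) = 12/17 (C(L) = 24*(1/34) = 12/17)
D = 104 (D = 125 - 21 = 104)
E = -37507/17 (E = 12/17 - 2207 = -37507/17 ≈ -2206.3)
E - D = -37507/17 - 1*104 = -37507/17 - 104 = -39275/17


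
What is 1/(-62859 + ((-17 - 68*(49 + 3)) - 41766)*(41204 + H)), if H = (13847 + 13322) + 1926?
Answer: -1/3185943240 ≈ -3.1388e-10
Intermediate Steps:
H = 29095 (H = 27169 + 1926 = 29095)
1/(-62859 + ((-17 - 68*(49 + 3)) - 41766)*(41204 + H)) = 1/(-62859 + ((-17 - 68*(49 + 3)) - 41766)*(41204 + 29095)) = 1/(-62859 + ((-17 - 68*52) - 41766)*70299) = 1/(-62859 + ((-17 - 3536) - 41766)*70299) = 1/(-62859 + (-3553 - 41766)*70299) = 1/(-62859 - 45319*70299) = 1/(-62859 - 3185880381) = 1/(-3185943240) = -1/3185943240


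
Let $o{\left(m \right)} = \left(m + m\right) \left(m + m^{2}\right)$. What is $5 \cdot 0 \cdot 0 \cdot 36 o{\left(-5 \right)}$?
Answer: $0$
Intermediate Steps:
$o{\left(m \right)} = 2 m \left(m + m^{2}\right)$
$5 \cdot 0 \cdot 0 \cdot 36 o{\left(-5 \right)} = 5 \cdot 0 \cdot 0 \cdot 36 \cdot 2 \left(-5\right)^{2} \left(1 - 5\right) = 0 \cdot 0 \cdot 36 \cdot 2 \cdot 25 \left(-4\right) = 0 \cdot 36 \left(-200\right) = 0 \left(-200\right) = 0$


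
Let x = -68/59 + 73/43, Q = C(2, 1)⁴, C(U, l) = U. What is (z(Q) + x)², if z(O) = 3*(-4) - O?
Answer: 4851540409/6436369 ≈ 753.77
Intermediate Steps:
Q = 16 (Q = 2⁴ = 16)
z(O) = -12 - O
x = 1383/2537 (x = -68*1/59 + 73*(1/43) = -68/59 + 73/43 = 1383/2537 ≈ 0.54513)
(z(Q) + x)² = ((-12 - 1*16) + 1383/2537)² = ((-12 - 16) + 1383/2537)² = (-28 + 1383/2537)² = (-69653/2537)² = 4851540409/6436369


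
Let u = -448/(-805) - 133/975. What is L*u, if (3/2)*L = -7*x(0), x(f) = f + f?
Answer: 0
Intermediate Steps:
x(f) = 2*f
u = 9421/22425 (u = -448*(-1/805) - 133*1/975 = 64/115 - 133/975 = 9421/22425 ≈ 0.42011)
L = 0 (L = 2*(-14*0)/3 = 2*(-7*0)/3 = (⅔)*0 = 0)
L*u = 0*(9421/22425) = 0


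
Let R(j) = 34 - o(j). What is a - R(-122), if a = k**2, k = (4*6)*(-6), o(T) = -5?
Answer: 20697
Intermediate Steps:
k = -144 (k = 24*(-6) = -144)
R(j) = 39 (R(j) = 34 - 1*(-5) = 34 + 5 = 39)
a = 20736 (a = (-144)**2 = 20736)
a - R(-122) = 20736 - 1*39 = 20736 - 39 = 20697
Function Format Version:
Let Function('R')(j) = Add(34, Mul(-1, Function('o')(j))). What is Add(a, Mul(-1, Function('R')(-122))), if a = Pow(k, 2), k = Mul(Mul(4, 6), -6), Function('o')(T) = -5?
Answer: 20697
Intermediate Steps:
k = -144 (k = Mul(24, -6) = -144)
Function('R')(j) = 39 (Function('R')(j) = Add(34, Mul(-1, -5)) = Add(34, 5) = 39)
a = 20736 (a = Pow(-144, 2) = 20736)
Add(a, Mul(-1, Function('R')(-122))) = Add(20736, Mul(-1, 39)) = Add(20736, -39) = 20697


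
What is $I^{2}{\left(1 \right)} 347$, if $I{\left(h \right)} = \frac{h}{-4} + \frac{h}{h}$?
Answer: $\frac{3123}{16} \approx 195.19$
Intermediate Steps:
$I{\left(h \right)} = 1 - \frac{h}{4}$ ($I{\left(h \right)} = h \left(- \frac{1}{4}\right) + 1 = - \frac{h}{4} + 1 = 1 - \frac{h}{4}$)
$I^{2}{\left(1 \right)} 347 = \left(1 - \frac{1}{4}\right)^{2} \cdot 347 = \left(\frac{3}{4}\right)^{2} \cdot 347 = \frac{9}{16} \cdot 347 = \frac{3123}{16}$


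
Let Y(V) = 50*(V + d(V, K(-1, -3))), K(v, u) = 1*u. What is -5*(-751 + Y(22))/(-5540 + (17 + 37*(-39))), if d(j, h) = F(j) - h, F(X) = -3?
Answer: 1745/6966 ≈ 0.25050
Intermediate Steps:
K(v, u) = u
d(j, h) = -3 - h
Y(V) = 50*V (Y(V) = 50*(V + (-3 - 1*(-3))) = 50*(V + (-3 + 3)) = 50*(V + 0) = 50*V)
-5*(-751 + Y(22))/(-5540 + (17 + 37*(-39))) = -5*(-751 + 50*22)/(-5540 + (17 + 37*(-39))) = -5*(-751 + 1100)/(-5540 + (17 - 1443)) = -1745/(-5540 - 1426) = -1745/(-6966) = -1745*(-1)/6966 = -5*(-349/6966) = 1745/6966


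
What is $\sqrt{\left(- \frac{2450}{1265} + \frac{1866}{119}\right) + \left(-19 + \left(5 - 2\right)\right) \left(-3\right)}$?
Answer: $\frac{2 \sqrt{13991656217}}{30107} \approx 7.8577$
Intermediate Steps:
$\sqrt{\left(- \frac{2450}{1265} + \frac{1866}{119}\right) + \left(-19 + \left(5 - 2\right)\right) \left(-3\right)} = \sqrt{\left(\left(-2450\right) \frac{1}{1265} + 1866 \cdot \frac{1}{119}\right) + \left(-19 + 3\right) \left(-3\right)} = \sqrt{\left(- \frac{490}{253} + \frac{1866}{119}\right) - -48} = \sqrt{\frac{413788}{30107} + 48} = \sqrt{\frac{1858924}{30107}} = \frac{2 \sqrt{13991656217}}{30107}$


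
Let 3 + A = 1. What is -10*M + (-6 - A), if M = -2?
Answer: 16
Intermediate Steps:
A = -2 (A = -3 + 1 = -2)
-10*M + (-6 - A) = -10*(-2) + (-6 - 1*(-2)) = 20 + (-6 + 2) = 20 - 4 = 16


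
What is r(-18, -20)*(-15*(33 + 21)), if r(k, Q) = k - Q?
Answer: -1620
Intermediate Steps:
r(-18, -20)*(-15*(33 + 21)) = (-18 - 1*(-20))*(-15*(33 + 21)) = (-18 + 20)*(-15*54) = 2*(-810) = -1620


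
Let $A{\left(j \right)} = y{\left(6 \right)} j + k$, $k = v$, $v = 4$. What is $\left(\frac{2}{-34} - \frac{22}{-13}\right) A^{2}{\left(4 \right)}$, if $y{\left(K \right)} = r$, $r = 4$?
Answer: $\frac{144400}{221} \approx 653.39$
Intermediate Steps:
$y{\left(K \right)} = 4$
$k = 4$
$A{\left(j \right)} = 4 + 4 j$ ($A{\left(j \right)} = 4 j + 4 = 4 + 4 j$)
$\left(\frac{2}{-34} - \frac{22}{-13}\right) A^{2}{\left(4 \right)} = \left(\frac{2}{-34} - \frac{22}{-13}\right) \left(4 + 4 \cdot 4\right)^{2} = \left(2 \left(- \frac{1}{34}\right) - - \frac{22}{13}\right) \left(4 + 16\right)^{2} = \left(- \frac{1}{17} + \frac{22}{13}\right) 20^{2} = \frac{361}{221} \cdot 400 = \frac{144400}{221}$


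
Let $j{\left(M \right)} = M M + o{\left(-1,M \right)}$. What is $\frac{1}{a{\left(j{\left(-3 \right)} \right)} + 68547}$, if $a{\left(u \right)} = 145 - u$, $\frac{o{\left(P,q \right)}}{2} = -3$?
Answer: $\frac{1}{68689} \approx 1.4558 \cdot 10^{-5}$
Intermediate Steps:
$o{\left(P,q \right)} = -6$ ($o{\left(P,q \right)} = 2 \left(-3\right) = -6$)
$j{\left(M \right)} = -6 + M^{2}$ ($j{\left(M \right)} = M M - 6 = M^{2} - 6 = -6 + M^{2}$)
$\frac{1}{a{\left(j{\left(-3 \right)} \right)} + 68547} = \frac{1}{\left(145 - \left(-6 + \left(-3\right)^{2}\right)\right) + 68547} = \frac{1}{\left(145 - \left(-6 + 9\right)\right) + 68547} = \frac{1}{\left(145 - 3\right) + 68547} = \frac{1}{142 + 68547} = \frac{1}{68689}$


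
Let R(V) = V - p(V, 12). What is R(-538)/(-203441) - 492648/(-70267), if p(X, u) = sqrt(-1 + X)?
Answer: 100262605414/14295188747 + I*sqrt(11)/29063 ≈ 7.0137 + 0.00011412*I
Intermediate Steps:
R(V) = V - sqrt(-1 + V)
R(-538)/(-203441) - 492648/(-70267) = (-538 - sqrt(-1 - 538))/(-203441) - 492648/(-70267) = (-538 - sqrt(-539))*(-1/203441) - 492648*(-1/70267) = (-538 - 7*I*sqrt(11))*(-1/203441) + 492648/70267 = (538/203441 + I*sqrt(11)/29063) + 492648/70267 = 100262605414/14295188747 + I*sqrt(11)/29063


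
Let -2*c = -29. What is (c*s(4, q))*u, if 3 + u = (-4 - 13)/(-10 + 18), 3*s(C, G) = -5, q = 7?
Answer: 5945/48 ≈ 123.85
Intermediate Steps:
s(C, G) = -5/3 (s(C, G) = (⅓)*(-5) = -5/3)
c = 29/2 (c = -½*(-29) = 29/2 ≈ 14.500)
u = -41/8 (u = -3 + (-4 - 13)/(-10 + 18) = -3 - 17/8 = -41/8 ≈ -5.1250)
(c*s(4, q))*u = ((29/2)*(-5/3))*(-41/8) = -145/6*(-41/8) = 5945/48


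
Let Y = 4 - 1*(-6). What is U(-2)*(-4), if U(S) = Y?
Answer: -40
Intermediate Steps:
Y = 10 (Y = 4 + 6 = 10)
U(S) = 10
U(-2)*(-4) = 10*(-4) = -40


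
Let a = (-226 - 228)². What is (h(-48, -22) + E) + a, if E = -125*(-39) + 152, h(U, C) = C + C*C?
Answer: 211605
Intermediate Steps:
h(U, C) = C + C²
a = 206116 (a = (-454)² = 206116)
E = 5027 (E = 4875 + 152 = 5027)
(h(-48, -22) + E) + a = (-22*(1 - 22) + 5027) + 206116 = (-22*(-21) + 5027) + 206116 = (462 + 5027) + 206116 = 5489 + 206116 = 211605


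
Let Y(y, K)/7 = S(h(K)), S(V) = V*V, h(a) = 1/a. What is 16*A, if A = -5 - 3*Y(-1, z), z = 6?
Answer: -268/3 ≈ -89.333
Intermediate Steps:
S(V) = V**2
Y(y, K) = 7/K**2 (Y(y, K) = 7*(1/K)**2 = 7/K**2)
A = -67/12 (A = -5 - 21/6**2 = -5 - 21/36 = -5 - 3*7/36 = -5 - 7/12 = -67/12 ≈ -5.5833)
16*A = 16*(-67/12) = -268/3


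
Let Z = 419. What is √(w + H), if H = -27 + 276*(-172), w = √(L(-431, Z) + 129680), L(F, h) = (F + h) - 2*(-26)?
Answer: √(-47499 + 2*√32430) ≈ 217.11*I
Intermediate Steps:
L(F, h) = 52 + F + h (L(F, h) = (F + h) + 52 = 52 + F + h)
w = 2*√32430 (w = √((52 - 431 + 419) + 129680) = √(40 + 129680) = √129720 = 2*√32430 ≈ 360.17)
H = -47499 (H = -27 - 47472 = -47499)
√(w + H) = √(2*√32430 - 47499) = √(-47499 + 2*√32430)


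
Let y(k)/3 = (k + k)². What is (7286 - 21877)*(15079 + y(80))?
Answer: -1340606489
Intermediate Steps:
y(k) = 12*k² (y(k) = 3*(k + k)² = 3*(2*k)² = 3*(4*k²) = 12*k²)
(7286 - 21877)*(15079 + y(80)) = (7286 - 21877)*(15079 + 12*80²) = -14591*(15079 + 12*6400) = -14591*(15079 + 76800) = -14591*91879 = -1340606489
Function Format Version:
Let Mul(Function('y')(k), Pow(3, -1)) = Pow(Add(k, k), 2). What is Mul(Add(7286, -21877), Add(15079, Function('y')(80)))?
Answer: -1340606489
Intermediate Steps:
Function('y')(k) = Mul(12, Pow(k, 2)) (Function('y')(k) = Mul(3, Pow(Add(k, k), 2)) = Mul(3, Pow(Mul(2, k), 2)) = Mul(3, Mul(4, Pow(k, 2))) = Mul(12, Pow(k, 2)))
Mul(Add(7286, -21877), Add(15079, Function('y')(80))) = Mul(Add(7286, -21877), Add(15079, Mul(12, Pow(80, 2)))) = Mul(-14591, Add(15079, Mul(12, 6400))) = Mul(-14591, Add(15079, 76800)) = Mul(-14591, 91879) = -1340606489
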